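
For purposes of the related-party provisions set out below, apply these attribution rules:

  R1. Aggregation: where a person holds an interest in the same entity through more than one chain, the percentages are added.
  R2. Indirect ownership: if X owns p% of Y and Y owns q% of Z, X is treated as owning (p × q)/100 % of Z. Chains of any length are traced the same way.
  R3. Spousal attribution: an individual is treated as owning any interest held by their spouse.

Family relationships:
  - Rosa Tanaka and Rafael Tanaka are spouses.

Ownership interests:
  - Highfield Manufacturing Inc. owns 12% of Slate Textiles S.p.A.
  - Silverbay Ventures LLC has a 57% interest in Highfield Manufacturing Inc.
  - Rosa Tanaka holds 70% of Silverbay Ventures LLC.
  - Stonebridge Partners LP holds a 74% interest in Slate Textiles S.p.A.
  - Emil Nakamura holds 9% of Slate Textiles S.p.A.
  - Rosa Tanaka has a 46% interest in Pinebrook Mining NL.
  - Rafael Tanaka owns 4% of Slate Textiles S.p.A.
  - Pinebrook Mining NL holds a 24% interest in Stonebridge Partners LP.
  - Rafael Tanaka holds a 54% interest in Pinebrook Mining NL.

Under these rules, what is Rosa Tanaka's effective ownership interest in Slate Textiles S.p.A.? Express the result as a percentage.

26.548%

By spousal attribution (R3), Rosa Tanaka is treated as also owning Rafael Tanaka's interest in Pinebrook Mining NL, giving 46% + 54% = 100%.
By spousal attribution (R3), Rosa Tanaka is treated as owning Rafael Tanaka's 4% interest in Slate Textiles S.p.A.
Chain via Pinebrook Mining NL → Stonebridge Partners LP (R2): 100% × 24% × 74% = 17.76% of Slate Textiles S.p.A.
Chain via Silverbay Ventures LLC → Highfield Manufacturing Inc. (R2): 70% × 57% × 12% = 4.788% of Slate Textiles S.p.A.
Direct interest in Slate Textiles S.p.A: 4%.
Aggregating (R1): 17.76% + 4.788% + 4% = 26.548%.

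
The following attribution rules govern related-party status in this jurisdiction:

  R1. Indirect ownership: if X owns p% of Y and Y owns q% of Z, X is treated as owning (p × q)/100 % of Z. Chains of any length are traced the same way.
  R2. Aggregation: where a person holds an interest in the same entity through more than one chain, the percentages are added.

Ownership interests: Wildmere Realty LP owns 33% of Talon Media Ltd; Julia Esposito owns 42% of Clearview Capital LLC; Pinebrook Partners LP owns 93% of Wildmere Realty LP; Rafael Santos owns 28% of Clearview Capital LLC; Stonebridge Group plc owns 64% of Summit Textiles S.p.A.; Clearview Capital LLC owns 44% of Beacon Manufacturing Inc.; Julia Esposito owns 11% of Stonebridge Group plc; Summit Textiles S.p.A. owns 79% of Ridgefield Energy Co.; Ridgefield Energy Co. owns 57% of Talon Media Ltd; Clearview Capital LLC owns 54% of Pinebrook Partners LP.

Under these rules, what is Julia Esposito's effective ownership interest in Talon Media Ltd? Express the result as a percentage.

10.130604%

Chain via Clearview Capital LLC → Pinebrook Partners LP → Wildmere Realty LP (R1): 42% × 54% × 93% × 33% = 6.960492% of Talon Media Ltd.
Chain via Stonebridge Group plc → Summit Textiles S.p.A. → Ridgefield Energy Co. (R1): 11% × 64% × 79% × 57% = 3.170112% of Talon Media Ltd.
Aggregating (R2): 6.960492% + 3.170112% = 10.130604%.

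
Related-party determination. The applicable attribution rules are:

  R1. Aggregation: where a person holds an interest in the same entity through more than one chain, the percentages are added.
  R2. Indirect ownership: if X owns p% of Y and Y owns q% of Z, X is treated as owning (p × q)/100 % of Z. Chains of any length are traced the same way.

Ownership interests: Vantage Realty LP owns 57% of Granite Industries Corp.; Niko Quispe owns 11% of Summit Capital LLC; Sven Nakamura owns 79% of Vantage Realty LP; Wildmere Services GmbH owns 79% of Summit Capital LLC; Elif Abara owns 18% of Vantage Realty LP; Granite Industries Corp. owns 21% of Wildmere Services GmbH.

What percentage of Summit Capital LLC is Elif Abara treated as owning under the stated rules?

Chain via Vantage Realty LP → Granite Industries Corp. → Wildmere Services GmbH (R2): 18% × 57% × 21% × 79% = 1.702134% of Summit Capital LLC.

1.702134%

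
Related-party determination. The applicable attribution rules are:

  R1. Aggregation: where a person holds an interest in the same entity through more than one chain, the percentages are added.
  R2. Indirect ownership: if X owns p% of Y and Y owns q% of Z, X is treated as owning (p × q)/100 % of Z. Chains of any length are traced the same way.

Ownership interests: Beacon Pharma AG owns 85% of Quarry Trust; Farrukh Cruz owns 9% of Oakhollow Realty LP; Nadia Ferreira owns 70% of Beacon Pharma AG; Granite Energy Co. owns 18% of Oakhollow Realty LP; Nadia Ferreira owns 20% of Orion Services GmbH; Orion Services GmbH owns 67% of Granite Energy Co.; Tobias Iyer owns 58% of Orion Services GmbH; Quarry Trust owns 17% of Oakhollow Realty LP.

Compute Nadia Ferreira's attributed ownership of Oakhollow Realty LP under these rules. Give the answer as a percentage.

Chain via Beacon Pharma AG → Quarry Trust (R2): 70% × 85% × 17% = 10.115% of Oakhollow Realty LP.
Chain via Orion Services GmbH → Granite Energy Co. (R2): 20% × 67% × 18% = 2.412% of Oakhollow Realty LP.
Aggregating (R1): 10.115% + 2.412% = 12.527%.

12.527%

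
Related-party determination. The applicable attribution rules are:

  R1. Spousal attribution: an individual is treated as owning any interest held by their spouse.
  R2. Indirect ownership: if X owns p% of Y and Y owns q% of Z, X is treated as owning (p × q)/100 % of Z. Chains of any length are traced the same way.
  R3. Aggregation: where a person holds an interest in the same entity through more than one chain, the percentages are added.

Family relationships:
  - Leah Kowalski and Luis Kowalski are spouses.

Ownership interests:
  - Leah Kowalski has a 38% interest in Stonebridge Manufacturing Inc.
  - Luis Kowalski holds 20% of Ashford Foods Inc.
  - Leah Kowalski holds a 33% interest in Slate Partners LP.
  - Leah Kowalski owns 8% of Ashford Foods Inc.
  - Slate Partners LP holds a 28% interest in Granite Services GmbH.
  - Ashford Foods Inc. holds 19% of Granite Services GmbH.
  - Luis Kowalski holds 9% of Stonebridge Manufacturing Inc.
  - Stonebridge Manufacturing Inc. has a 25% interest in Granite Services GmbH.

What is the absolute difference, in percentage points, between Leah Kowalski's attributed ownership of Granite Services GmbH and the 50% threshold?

23.69

By spousal attribution (R1), Leah Kowalski is treated as also owning Luis Kowalski's interest in Ashford Foods Inc, giving 8% + 20% = 28%.
By spousal attribution (R1), Leah Kowalski is treated as also owning Luis Kowalski's interest in Stonebridge Manufacturing Inc, giving 38% + 9% = 47%.
Chain via Ashford Foods Inc. (R2): 28% × 19% = 5.32% of Granite Services GmbH.
Chain via Slate Partners LP (R2): 33% × 28% = 9.24% of Granite Services GmbH.
Chain via Stonebridge Manufacturing Inc. (R2): 47% × 25% = 11.75% of Granite Services GmbH.
Aggregating (R3): 5.32% + 9.24% + 11.75% = 26.31%.
26.31% falls short of the 50% threshold by 23.69 percentage points.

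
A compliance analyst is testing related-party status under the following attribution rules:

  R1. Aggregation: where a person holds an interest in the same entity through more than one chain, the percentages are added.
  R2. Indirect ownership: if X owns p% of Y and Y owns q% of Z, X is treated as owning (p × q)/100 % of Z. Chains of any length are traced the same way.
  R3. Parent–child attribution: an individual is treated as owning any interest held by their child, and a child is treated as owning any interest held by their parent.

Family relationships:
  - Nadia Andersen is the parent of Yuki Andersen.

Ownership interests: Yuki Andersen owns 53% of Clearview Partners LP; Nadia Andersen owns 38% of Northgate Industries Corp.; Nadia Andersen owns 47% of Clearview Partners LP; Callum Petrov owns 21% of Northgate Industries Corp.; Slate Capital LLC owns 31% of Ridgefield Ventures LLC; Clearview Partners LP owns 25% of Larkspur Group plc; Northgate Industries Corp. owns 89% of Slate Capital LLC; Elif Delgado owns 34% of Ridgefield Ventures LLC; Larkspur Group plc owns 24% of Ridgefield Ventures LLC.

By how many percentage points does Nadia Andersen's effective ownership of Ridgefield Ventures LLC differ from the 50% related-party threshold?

33.5158

By parent–child attribution (R3), Nadia Andersen is treated as also owning Yuki Andersen's interest in Clearview Partners LP, giving 47% + 53% = 100%.
Chain via Clearview Partners LP → Larkspur Group plc (R2): 100% × 25% × 24% = 6% of Ridgefield Ventures LLC.
Chain via Northgate Industries Corp. → Slate Capital LLC (R2): 38% × 89% × 31% = 10.4842% of Ridgefield Ventures LLC.
Aggregating (R1): 6% + 10.4842% = 16.4842%.
16.4842% falls short of the 50% threshold by 33.5158 percentage points.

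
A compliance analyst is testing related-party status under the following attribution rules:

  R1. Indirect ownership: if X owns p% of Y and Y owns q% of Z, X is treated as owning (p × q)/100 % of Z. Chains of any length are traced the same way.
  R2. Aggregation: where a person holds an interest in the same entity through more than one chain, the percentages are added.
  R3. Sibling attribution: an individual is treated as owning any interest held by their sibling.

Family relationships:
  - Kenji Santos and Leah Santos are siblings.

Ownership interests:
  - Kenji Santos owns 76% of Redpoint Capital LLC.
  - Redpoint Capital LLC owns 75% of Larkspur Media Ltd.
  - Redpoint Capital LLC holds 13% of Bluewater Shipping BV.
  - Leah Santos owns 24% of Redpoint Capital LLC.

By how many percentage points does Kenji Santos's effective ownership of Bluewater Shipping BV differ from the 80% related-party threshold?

67

By sibling attribution (R3), Kenji Santos is treated as also owning Leah Santos's interest in Redpoint Capital LLC, giving 76% + 24% = 100%.
Chain via Redpoint Capital LLC (R1): 100% × 13% = 13% of Bluewater Shipping BV.
13% falls short of the 80% threshold by 67 percentage points.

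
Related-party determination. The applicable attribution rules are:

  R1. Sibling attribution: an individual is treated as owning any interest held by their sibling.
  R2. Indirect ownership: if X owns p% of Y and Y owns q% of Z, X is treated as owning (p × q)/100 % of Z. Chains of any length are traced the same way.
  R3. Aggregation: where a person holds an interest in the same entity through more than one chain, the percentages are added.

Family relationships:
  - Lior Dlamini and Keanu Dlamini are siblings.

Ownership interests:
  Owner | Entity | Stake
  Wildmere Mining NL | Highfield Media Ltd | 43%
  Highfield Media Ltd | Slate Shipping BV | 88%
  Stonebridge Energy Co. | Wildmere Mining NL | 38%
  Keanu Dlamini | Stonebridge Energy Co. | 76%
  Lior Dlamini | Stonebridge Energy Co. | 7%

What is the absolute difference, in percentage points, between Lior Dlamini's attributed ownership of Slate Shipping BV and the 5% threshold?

6.934736

By sibling attribution (R1), Lior Dlamini is treated as also owning Keanu Dlamini's interest in Stonebridge Energy Co, giving 7% + 76% = 83%.
Chain via Stonebridge Energy Co. → Wildmere Mining NL → Highfield Media Ltd (R2): 83% × 38% × 43% × 88% = 11.934736% of Slate Shipping BV.
11.934736% exceeds the 5% threshold by 6.934736 percentage points.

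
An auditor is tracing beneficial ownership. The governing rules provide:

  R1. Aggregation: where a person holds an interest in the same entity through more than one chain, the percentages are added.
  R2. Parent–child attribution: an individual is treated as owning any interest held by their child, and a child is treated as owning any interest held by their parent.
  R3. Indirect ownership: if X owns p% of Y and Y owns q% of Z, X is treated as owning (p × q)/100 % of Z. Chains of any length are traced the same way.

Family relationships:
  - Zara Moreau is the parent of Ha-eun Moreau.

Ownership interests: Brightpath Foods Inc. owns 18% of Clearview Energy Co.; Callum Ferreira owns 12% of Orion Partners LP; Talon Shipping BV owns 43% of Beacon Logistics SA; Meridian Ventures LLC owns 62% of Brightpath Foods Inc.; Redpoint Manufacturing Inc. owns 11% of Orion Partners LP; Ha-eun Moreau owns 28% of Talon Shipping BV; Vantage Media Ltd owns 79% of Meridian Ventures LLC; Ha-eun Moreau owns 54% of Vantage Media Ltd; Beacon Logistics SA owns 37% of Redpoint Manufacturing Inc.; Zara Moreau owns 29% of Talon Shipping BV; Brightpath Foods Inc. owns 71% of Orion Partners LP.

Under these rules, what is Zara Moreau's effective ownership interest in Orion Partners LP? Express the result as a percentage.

By parent–child attribution (R2), Zara Moreau is treated as also owning Ha-eun Moreau's interest in Talon Shipping BV, giving 29% + 28% = 57%.
By parent–child attribution (R2), Zara Moreau is treated as owning Ha-eun Moreau's 54% interest in Vantage Media Ltd.
Chain via Talon Shipping BV → Beacon Logistics SA → Redpoint Manufacturing Inc. (R3): 57% × 43% × 37% × 11% = 0.997557% of Orion Partners LP.
Chain via Vantage Media Ltd → Meridian Ventures LLC → Brightpath Foods Inc. (R3): 54% × 79% × 62% × 71% = 18.778932% of Orion Partners LP.
Aggregating (R1): 0.997557% + 18.778932% = 19.776489%.

19.776489%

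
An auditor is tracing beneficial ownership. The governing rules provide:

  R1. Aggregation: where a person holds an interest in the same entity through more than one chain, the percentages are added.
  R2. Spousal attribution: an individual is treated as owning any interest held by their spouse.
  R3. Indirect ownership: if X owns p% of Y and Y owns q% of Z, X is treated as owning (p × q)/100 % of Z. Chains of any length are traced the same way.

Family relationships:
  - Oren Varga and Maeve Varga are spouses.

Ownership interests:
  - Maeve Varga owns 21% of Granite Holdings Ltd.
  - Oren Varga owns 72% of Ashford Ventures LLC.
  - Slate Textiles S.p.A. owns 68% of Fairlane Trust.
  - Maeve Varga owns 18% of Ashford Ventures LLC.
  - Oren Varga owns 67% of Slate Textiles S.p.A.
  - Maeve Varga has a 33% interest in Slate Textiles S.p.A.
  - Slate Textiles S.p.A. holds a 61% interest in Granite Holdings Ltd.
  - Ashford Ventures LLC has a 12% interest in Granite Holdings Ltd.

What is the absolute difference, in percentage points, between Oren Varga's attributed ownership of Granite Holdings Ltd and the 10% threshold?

82.8

By spousal attribution (R2), Oren Varga is treated as also owning Maeve Varga's interest in Ashford Ventures LLC, giving 72% + 18% = 90%.
By spousal attribution (R2), Oren Varga is treated as also owning Maeve Varga's interest in Slate Textiles S.p.A, giving 67% + 33% = 100%.
By spousal attribution (R2), Oren Varga is treated as owning Maeve Varga's 21% interest in Granite Holdings Ltd.
Chain via Ashford Ventures LLC (R3): 90% × 12% = 10.8% of Granite Holdings Ltd.
Chain via Slate Textiles S.p.A. (R3): 100% × 61% = 61% of Granite Holdings Ltd.
Direct interest in Granite Holdings Ltd: 21%.
Aggregating (R1): 10.8% + 61% + 21% = 92.8%.
92.8% exceeds the 10% threshold by 82.8 percentage points.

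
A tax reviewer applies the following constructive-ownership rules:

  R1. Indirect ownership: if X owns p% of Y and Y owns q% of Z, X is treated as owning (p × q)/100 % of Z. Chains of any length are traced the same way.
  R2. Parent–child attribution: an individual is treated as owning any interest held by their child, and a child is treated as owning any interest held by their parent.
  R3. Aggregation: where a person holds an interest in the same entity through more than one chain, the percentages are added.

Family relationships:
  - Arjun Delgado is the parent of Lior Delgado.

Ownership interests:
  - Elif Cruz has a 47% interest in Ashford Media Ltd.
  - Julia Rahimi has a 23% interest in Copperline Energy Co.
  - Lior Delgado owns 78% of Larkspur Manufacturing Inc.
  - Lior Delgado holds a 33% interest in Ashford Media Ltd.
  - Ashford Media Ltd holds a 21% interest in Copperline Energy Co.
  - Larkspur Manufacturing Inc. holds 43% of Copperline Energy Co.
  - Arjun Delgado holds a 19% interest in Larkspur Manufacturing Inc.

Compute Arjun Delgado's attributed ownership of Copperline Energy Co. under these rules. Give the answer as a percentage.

48.64%

By parent–child attribution (R2), Arjun Delgado is treated as also owning Lior Delgado's interest in Larkspur Manufacturing Inc, giving 19% + 78% = 97%.
By parent–child attribution (R2), Arjun Delgado is treated as owning Lior Delgado's 33% interest in Ashford Media Ltd.
Chain via Larkspur Manufacturing Inc. (R1): 97% × 43% = 41.71% of Copperline Energy Co.
Chain via Ashford Media Ltd (R1): 33% × 21% = 6.93% of Copperline Energy Co.
Aggregating (R3): 41.71% + 6.93% = 48.64%.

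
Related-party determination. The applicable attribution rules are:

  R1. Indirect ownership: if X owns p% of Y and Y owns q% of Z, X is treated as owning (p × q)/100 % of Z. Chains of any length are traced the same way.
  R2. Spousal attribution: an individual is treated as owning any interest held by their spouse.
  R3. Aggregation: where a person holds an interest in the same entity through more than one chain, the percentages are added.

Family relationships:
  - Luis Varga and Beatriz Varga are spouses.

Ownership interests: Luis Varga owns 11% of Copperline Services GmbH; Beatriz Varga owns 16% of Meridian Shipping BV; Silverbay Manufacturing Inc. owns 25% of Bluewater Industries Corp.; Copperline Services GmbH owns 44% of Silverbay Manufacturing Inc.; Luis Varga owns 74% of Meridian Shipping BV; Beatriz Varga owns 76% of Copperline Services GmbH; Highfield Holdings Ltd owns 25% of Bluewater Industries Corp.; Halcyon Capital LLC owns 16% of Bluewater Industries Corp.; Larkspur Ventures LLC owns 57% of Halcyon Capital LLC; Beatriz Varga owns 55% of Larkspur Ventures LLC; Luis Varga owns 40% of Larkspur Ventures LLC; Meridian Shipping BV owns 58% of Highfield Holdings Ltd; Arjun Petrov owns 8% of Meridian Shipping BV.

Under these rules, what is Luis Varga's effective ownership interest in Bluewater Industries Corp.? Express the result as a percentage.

31.284%

By spousal attribution (R2), Luis Varga is treated as also owning Beatriz Varga's interest in Meridian Shipping BV, giving 74% + 16% = 90%.
By spousal attribution (R2), Luis Varga is treated as also owning Beatriz Varga's interest in Larkspur Ventures LLC, giving 40% + 55% = 95%.
By spousal attribution (R2), Luis Varga is treated as also owning Beatriz Varga's interest in Copperline Services GmbH, giving 11% + 76% = 87%.
Chain via Meridian Shipping BV → Highfield Holdings Ltd (R1): 90% × 58% × 25% = 13.05% of Bluewater Industries Corp.
Chain via Larkspur Ventures LLC → Halcyon Capital LLC (R1): 95% × 57% × 16% = 8.664% of Bluewater Industries Corp.
Chain via Copperline Services GmbH → Silverbay Manufacturing Inc. (R1): 87% × 44% × 25% = 9.57% of Bluewater Industries Corp.
Aggregating (R3): 13.05% + 8.664% + 9.57% = 31.284%.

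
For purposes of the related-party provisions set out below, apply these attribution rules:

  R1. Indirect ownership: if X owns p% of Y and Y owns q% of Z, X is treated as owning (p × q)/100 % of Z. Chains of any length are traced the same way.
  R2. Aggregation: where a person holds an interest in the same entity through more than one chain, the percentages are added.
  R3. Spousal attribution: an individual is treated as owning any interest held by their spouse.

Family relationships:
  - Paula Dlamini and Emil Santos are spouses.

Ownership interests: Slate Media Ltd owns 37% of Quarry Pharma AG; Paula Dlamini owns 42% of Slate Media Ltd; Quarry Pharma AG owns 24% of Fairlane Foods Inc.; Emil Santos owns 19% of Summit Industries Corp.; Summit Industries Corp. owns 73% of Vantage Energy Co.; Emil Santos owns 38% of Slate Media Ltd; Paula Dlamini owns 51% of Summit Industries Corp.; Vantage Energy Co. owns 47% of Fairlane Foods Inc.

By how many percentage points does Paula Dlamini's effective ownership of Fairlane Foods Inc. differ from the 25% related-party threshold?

By spousal attribution (R3), Paula Dlamini is treated as also owning Emil Santos's interest in Summit Industries Corp, giving 51% + 19% = 70%.
By spousal attribution (R3), Paula Dlamini is treated as also owning Emil Santos's interest in Slate Media Ltd, giving 42% + 38% = 80%.
Chain via Summit Industries Corp. → Vantage Energy Co. (R1): 70% × 73% × 47% = 24.017% of Fairlane Foods Inc.
Chain via Slate Media Ltd → Quarry Pharma AG (R1): 80% × 37% × 24% = 7.104% of Fairlane Foods Inc.
Aggregating (R2): 24.017% + 7.104% = 31.121%.
31.121% exceeds the 25% threshold by 6.121 percentage points.

6.121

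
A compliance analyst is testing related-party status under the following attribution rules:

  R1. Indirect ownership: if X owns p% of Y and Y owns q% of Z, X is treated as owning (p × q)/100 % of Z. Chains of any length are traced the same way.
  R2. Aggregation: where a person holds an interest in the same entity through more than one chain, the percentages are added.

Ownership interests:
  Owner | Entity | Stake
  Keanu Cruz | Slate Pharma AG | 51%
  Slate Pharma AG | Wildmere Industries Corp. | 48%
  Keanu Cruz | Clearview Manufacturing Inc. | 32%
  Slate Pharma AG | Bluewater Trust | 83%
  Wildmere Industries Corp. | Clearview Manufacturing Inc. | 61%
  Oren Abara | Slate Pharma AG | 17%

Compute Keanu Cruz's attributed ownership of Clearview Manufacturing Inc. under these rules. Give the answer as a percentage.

46.9328%

Chain via Slate Pharma AG → Wildmere Industries Corp. (R1): 51% × 48% × 61% = 14.9328% of Clearview Manufacturing Inc.
Direct interest in Clearview Manufacturing Inc: 32%.
Aggregating (R2): 14.9328% + 32% = 46.9328%.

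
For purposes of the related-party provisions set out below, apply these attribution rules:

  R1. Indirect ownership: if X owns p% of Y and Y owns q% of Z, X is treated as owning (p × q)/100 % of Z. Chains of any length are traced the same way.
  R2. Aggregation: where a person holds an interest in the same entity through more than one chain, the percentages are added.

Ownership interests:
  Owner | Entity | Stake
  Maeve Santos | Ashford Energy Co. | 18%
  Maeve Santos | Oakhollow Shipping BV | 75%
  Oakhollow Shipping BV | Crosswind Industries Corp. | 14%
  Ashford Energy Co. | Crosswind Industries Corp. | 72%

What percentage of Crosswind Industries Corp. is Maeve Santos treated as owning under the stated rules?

23.46%

Chain via Ashford Energy Co. (R1): 18% × 72% = 12.96% of Crosswind Industries Corp.
Chain via Oakhollow Shipping BV (R1): 75% × 14% = 10.5% of Crosswind Industries Corp.
Aggregating (R2): 12.96% + 10.5% = 23.46%.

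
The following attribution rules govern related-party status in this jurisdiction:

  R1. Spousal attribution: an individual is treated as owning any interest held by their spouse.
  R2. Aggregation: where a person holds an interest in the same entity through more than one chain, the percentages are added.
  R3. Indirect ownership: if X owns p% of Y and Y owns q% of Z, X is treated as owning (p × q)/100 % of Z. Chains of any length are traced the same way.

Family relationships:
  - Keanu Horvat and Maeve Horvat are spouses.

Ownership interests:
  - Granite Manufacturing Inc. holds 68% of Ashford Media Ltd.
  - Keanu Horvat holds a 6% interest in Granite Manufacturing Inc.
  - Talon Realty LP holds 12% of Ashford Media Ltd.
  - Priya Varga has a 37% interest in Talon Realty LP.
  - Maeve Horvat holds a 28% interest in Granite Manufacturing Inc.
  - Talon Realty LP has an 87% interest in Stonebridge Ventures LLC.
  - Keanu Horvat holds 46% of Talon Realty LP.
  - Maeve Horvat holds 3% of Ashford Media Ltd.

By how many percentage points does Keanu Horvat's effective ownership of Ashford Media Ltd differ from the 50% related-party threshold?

18.36

By spousal attribution (R1), Keanu Horvat is treated as also owning Maeve Horvat's interest in Granite Manufacturing Inc, giving 6% + 28% = 34%.
By spousal attribution (R1), Keanu Horvat is treated as owning Maeve Horvat's 3% interest in Ashford Media Ltd.
Chain via Talon Realty LP (R3): 46% × 12% = 5.52% of Ashford Media Ltd.
Chain via Granite Manufacturing Inc. (R3): 34% × 68% = 23.12% of Ashford Media Ltd.
Direct interest in Ashford Media Ltd: 3%.
Aggregating (R2): 5.52% + 23.12% + 3% = 31.64%.
31.64% falls short of the 50% threshold by 18.36 percentage points.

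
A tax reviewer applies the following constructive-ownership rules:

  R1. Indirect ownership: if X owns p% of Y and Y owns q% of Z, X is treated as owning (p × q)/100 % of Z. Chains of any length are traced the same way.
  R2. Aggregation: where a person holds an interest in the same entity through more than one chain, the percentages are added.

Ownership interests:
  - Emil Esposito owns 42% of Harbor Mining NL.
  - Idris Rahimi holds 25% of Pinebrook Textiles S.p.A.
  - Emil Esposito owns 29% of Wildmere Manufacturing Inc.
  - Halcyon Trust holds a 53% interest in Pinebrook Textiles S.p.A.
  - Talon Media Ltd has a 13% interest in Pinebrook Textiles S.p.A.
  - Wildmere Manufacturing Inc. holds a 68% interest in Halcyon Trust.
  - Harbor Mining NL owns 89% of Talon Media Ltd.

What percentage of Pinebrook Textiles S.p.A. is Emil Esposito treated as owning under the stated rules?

Chain via Harbor Mining NL → Talon Media Ltd (R1): 42% × 89% × 13% = 4.8594% of Pinebrook Textiles S.p.A.
Chain via Wildmere Manufacturing Inc. → Halcyon Trust (R1): 29% × 68% × 53% = 10.4516% of Pinebrook Textiles S.p.A.
Aggregating (R2): 4.8594% + 10.4516% = 15.311%.

15.311%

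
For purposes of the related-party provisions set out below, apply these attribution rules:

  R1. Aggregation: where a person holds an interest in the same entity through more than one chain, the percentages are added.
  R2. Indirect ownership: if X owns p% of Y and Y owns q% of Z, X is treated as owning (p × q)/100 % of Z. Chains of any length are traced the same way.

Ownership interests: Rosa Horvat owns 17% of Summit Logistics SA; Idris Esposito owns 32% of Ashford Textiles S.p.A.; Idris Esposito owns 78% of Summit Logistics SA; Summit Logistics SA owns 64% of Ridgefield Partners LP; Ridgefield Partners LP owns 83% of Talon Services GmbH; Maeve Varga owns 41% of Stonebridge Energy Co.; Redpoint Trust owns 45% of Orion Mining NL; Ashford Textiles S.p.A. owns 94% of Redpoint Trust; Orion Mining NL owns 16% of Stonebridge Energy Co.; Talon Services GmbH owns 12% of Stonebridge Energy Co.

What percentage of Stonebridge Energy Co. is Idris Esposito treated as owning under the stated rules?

7.137792%

Chain via Summit Logistics SA → Ridgefield Partners LP → Talon Services GmbH (R2): 78% × 64% × 83% × 12% = 4.972032% of Stonebridge Energy Co.
Chain via Ashford Textiles S.p.A. → Redpoint Trust → Orion Mining NL (R2): 32% × 94% × 45% × 16% = 2.16576% of Stonebridge Energy Co.
Aggregating (R1): 4.972032% + 2.16576% = 7.137792%.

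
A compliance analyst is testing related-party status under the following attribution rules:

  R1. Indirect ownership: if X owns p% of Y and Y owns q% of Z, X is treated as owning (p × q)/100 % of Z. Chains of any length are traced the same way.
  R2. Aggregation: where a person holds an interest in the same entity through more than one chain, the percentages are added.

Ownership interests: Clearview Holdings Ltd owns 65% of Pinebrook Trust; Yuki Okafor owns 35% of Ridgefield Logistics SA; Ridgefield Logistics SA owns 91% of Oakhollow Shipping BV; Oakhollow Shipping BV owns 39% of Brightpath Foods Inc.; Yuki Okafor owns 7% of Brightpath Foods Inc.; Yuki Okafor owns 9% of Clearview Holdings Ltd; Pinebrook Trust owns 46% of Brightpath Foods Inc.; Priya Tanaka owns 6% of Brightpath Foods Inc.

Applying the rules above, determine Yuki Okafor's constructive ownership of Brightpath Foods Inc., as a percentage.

Chain via Clearview Holdings Ltd → Pinebrook Trust (R1): 9% × 65% × 46% = 2.691% of Brightpath Foods Inc.
Chain via Ridgefield Logistics SA → Oakhollow Shipping BV (R1): 35% × 91% × 39% = 12.4215% of Brightpath Foods Inc.
Direct interest in Brightpath Foods Inc: 7%.
Aggregating (R2): 2.691% + 12.4215% + 7% = 22.1125%.

22.1125%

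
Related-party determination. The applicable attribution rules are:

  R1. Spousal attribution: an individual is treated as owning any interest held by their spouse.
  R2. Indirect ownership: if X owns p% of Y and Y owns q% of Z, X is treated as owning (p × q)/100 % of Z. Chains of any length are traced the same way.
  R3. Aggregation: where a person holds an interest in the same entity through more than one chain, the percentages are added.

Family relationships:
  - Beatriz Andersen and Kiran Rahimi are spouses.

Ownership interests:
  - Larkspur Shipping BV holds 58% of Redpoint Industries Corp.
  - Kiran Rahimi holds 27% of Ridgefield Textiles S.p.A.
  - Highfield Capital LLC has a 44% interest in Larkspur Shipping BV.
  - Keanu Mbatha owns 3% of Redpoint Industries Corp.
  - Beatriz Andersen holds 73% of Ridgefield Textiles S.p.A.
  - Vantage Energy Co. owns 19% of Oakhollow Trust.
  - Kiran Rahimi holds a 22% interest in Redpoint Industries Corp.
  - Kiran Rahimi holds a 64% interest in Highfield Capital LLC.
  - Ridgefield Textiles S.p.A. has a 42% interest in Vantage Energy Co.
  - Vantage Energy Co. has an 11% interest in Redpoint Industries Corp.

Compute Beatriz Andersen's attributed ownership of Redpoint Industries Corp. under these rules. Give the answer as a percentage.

By spousal attribution (R1), Beatriz Andersen is treated as also owning Kiran Rahimi's interest in Ridgefield Textiles S.p.A, giving 73% + 27% = 100%.
By spousal attribution (R1), Beatriz Andersen is treated as owning Kiran Rahimi's 64% interest in Highfield Capital LLC.
By spousal attribution (R1), Beatriz Andersen is treated as owning Kiran Rahimi's 22% interest in Redpoint Industries Corp.
Chain via Ridgefield Textiles S.p.A. → Vantage Energy Co. (R2): 100% × 42% × 11% = 4.62% of Redpoint Industries Corp.
Chain via Highfield Capital LLC → Larkspur Shipping BV (R2): 64% × 44% × 58% = 16.3328% of Redpoint Industries Corp.
Direct interest in Redpoint Industries Corp: 22%.
Aggregating (R3): 4.62% + 16.3328% + 22% = 42.9528%.

42.9528%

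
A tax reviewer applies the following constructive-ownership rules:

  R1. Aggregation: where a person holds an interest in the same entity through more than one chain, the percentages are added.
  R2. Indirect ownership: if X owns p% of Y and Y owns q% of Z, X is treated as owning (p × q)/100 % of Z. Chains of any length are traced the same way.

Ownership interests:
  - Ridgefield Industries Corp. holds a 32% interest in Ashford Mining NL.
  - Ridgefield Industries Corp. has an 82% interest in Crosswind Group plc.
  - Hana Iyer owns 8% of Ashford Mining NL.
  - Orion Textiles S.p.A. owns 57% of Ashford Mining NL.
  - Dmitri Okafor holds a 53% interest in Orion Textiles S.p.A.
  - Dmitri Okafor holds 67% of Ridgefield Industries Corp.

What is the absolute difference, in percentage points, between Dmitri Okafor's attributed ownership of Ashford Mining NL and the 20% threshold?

Chain via Ridgefield Industries Corp. (R2): 67% × 32% = 21.44% of Ashford Mining NL.
Chain via Orion Textiles S.p.A. (R2): 53% × 57% = 30.21% of Ashford Mining NL.
Aggregating (R1): 21.44% + 30.21% = 51.65%.
51.65% exceeds the 20% threshold by 31.65 percentage points.

31.65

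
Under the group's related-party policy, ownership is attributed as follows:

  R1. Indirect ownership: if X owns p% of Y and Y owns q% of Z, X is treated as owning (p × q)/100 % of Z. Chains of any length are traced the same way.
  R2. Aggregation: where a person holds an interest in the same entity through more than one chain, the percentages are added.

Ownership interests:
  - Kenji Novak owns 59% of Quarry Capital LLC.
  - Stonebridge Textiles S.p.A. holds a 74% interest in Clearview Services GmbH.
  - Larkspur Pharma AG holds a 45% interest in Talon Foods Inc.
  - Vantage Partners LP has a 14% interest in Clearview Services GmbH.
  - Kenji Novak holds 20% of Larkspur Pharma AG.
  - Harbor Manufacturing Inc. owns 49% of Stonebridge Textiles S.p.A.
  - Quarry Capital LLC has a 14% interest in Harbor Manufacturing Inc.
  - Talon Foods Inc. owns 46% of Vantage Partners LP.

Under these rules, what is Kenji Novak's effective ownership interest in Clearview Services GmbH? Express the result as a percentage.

Chain via Quarry Capital LLC → Harbor Manufacturing Inc. → Stonebridge Textiles S.p.A. (R1): 59% × 14% × 49% × 74% = 2.995076% of Clearview Services GmbH.
Chain via Larkspur Pharma AG → Talon Foods Inc. → Vantage Partners LP (R1): 20% × 45% × 46% × 14% = 0.5796% of Clearview Services GmbH.
Aggregating (R2): 2.995076% + 0.5796% = 3.574676%.

3.574676%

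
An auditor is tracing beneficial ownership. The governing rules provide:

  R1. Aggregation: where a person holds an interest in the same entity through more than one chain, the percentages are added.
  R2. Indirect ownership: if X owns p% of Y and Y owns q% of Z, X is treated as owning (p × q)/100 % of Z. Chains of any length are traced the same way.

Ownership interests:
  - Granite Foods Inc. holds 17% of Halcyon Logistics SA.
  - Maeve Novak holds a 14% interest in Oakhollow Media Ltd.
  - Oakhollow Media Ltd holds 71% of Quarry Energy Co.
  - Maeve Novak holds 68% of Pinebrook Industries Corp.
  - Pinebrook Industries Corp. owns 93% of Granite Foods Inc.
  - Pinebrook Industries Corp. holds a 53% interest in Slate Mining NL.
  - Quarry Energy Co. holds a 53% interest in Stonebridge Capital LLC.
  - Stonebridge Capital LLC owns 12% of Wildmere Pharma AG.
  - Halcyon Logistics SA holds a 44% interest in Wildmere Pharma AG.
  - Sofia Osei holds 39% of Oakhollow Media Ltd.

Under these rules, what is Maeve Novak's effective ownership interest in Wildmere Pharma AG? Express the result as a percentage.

5.362536%

Chain via Oakhollow Media Ltd → Quarry Energy Co. → Stonebridge Capital LLC (R2): 14% × 71% × 53% × 12% = 0.632184% of Wildmere Pharma AG.
Chain via Pinebrook Industries Corp. → Granite Foods Inc. → Halcyon Logistics SA (R2): 68% × 93% × 17% × 44% = 4.730352% of Wildmere Pharma AG.
Aggregating (R1): 0.632184% + 4.730352% = 5.362536%.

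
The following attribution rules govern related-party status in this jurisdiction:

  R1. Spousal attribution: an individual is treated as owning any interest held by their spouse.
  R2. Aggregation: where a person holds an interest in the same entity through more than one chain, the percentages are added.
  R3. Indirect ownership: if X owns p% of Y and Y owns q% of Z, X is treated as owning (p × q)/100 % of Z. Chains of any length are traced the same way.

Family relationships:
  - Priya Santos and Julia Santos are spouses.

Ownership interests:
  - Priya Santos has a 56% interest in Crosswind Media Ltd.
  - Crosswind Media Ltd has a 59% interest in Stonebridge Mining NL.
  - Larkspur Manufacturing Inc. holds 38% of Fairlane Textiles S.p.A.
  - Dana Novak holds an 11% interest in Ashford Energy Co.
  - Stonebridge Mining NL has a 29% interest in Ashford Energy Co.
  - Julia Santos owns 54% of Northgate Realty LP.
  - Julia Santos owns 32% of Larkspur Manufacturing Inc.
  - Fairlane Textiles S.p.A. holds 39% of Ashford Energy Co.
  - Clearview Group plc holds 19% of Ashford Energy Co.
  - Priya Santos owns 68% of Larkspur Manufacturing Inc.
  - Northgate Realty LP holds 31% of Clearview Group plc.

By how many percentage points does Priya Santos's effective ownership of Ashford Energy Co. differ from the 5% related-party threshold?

22.5822

By spousal attribution (R1), Priya Santos is treated as also owning Julia Santos's interest in Larkspur Manufacturing Inc, giving 68% + 32% = 100%.
By spousal attribution (R1), Priya Santos is treated as owning Julia Santos's 54% interest in Northgate Realty LP.
Chain via Larkspur Manufacturing Inc. → Fairlane Textiles S.p.A. (R3): 100% × 38% × 39% = 14.82% of Ashford Energy Co.
Chain via Crosswind Media Ltd → Stonebridge Mining NL (R3): 56% × 59% × 29% = 9.5816% of Ashford Energy Co.
Chain via Northgate Realty LP → Clearview Group plc (R3): 54% × 31% × 19% = 3.1806% of Ashford Energy Co.
Aggregating (R2): 14.82% + 9.5816% + 3.1806% = 27.5822%.
27.5822% exceeds the 5% threshold by 22.5822 percentage points.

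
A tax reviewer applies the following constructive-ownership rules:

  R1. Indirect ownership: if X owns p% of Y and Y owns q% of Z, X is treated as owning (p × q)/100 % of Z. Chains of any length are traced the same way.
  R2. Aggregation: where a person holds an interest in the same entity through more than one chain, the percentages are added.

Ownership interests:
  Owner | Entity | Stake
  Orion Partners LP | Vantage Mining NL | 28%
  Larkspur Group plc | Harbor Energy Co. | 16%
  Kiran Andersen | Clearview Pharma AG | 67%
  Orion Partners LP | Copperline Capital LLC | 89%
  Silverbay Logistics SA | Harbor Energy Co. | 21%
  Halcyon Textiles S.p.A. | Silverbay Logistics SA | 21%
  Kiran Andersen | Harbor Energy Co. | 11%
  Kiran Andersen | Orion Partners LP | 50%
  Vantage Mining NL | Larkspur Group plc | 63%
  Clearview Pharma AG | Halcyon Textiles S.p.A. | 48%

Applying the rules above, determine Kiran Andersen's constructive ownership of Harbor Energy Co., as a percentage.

Chain via Orion Partners LP → Vantage Mining NL → Larkspur Group plc (R1): 50% × 28% × 63% × 16% = 1.4112% of Harbor Energy Co.
Chain via Clearview Pharma AG → Halcyon Textiles S.p.A. → Silverbay Logistics SA (R1): 67% × 48% × 21% × 21% = 1.418256% of Harbor Energy Co.
Direct interest in Harbor Energy Co: 11%.
Aggregating (R2): 1.4112% + 1.418256% + 11% = 13.829456%.

13.829456%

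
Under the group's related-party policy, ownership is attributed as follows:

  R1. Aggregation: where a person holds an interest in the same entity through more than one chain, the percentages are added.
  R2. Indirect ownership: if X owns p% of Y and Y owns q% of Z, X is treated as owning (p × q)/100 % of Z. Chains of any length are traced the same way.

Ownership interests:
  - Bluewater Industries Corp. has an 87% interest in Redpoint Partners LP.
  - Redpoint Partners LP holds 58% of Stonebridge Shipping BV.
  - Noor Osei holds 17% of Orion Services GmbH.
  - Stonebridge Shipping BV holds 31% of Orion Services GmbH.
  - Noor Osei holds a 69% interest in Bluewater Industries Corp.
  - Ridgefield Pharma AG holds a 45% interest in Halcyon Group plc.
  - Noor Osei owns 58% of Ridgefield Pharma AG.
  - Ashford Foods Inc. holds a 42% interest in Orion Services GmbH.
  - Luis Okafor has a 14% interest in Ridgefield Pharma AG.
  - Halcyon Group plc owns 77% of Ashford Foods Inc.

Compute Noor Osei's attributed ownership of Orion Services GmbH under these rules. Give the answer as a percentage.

Chain via Ridgefield Pharma AG → Halcyon Group plc → Ashford Foods Inc. (R2): 58% × 45% × 77% × 42% = 8.44074% of Orion Services GmbH.
Chain via Bluewater Industries Corp. → Redpoint Partners LP → Stonebridge Shipping BV (R2): 69% × 87% × 58% × 31% = 10.793394% of Orion Services GmbH.
Direct interest in Orion Services GmbH: 17%.
Aggregating (R1): 8.44074% + 10.793394% + 17% = 36.234134%.

36.234134%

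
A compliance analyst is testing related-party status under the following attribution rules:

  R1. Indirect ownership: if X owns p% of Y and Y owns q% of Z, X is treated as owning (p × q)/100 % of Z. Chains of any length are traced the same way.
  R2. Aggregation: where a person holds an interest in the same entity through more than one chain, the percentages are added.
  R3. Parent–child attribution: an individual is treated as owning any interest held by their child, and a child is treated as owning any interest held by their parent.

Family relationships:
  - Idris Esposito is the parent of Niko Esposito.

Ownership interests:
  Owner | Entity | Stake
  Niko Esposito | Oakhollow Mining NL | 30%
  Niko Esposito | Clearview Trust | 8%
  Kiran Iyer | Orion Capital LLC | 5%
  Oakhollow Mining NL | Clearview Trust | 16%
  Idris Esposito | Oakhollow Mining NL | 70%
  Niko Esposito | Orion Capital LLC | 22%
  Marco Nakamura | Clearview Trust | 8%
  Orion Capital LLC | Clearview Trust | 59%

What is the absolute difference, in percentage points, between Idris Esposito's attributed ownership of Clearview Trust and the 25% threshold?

By parent–child attribution (R3), Idris Esposito is treated as also owning Niko Esposito's interest in Oakhollow Mining NL, giving 70% + 30% = 100%.
By parent–child attribution (R3), Idris Esposito is treated as owning Niko Esposito's 22% interest in Orion Capital LLC.
By parent–child attribution (R3), Idris Esposito is treated as owning Niko Esposito's 8% interest in Clearview Trust.
Chain via Oakhollow Mining NL (R1): 100% × 16% = 16% of Clearview Trust.
Chain via Orion Capital LLC (R1): 22% × 59% = 12.98% of Clearview Trust.
Direct interest in Clearview Trust: 8%.
Aggregating (R2): 16% + 12.98% + 8% = 36.98%.
36.98% exceeds the 25% threshold by 11.98 percentage points.

11.98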